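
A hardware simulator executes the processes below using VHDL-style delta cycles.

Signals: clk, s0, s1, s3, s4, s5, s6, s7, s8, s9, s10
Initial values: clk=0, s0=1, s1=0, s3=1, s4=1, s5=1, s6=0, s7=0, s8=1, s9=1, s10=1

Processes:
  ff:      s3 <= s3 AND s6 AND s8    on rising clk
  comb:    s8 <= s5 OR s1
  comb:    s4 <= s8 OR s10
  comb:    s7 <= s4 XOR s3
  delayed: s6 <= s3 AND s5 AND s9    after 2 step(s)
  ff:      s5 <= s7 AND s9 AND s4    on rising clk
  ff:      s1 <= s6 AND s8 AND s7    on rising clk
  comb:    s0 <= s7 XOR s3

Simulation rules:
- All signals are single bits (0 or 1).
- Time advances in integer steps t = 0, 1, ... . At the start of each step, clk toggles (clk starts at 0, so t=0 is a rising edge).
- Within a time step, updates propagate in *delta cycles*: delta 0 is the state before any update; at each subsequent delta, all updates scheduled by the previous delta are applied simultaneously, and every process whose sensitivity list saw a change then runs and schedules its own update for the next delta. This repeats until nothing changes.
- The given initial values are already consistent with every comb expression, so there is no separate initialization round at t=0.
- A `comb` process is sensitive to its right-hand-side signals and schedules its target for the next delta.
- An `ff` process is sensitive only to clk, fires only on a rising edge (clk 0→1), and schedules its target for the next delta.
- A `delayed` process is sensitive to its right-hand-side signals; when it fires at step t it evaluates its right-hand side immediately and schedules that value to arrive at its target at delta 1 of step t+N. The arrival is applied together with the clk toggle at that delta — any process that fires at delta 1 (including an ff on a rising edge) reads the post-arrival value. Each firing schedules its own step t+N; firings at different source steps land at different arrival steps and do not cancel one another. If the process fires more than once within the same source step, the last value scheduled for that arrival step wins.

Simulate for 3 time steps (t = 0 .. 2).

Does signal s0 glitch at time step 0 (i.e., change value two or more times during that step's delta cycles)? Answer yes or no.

yes

[bits: s4,s7,clk,s0,s5,s6,s1,s8,s3,s9,s10]
t=0: Δ0=10011001111 Δ1=10111001111 Δ2=10110001011 Δ3=11100000011 Δ4=11110000011 | 4Δ
t=1: Δ0=11110000011 Δ1=11010000011 | 1Δ
t=2: Δ0=11010000011 Δ1=11110000011 Δ2=11111000011 Δ3=11111001011 | 3Δ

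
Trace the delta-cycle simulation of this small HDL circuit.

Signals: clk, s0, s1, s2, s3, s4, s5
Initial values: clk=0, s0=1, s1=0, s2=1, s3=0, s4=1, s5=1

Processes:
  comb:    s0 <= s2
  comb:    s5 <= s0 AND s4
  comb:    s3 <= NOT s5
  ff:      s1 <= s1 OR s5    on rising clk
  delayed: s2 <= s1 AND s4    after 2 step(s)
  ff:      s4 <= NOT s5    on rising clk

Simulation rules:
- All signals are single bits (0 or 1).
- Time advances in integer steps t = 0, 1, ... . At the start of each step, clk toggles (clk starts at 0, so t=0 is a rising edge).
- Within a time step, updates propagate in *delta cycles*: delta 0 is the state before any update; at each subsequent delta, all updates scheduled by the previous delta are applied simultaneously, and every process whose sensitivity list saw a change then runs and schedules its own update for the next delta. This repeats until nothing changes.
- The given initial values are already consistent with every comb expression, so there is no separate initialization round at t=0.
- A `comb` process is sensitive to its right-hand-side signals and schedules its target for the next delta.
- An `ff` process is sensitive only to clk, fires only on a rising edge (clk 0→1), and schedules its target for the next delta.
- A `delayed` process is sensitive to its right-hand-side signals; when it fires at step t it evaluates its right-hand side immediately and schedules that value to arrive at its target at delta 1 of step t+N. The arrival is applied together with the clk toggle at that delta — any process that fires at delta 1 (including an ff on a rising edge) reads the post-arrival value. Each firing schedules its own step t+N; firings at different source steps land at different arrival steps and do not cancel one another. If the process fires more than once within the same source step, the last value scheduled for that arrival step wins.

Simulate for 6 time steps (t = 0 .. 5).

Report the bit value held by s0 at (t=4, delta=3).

1

[bits: s5,s3,s0,s4,s1,clk,s2]
t=0: Δ0=1011001 Δ1=1011011 Δ2=1010111 Δ3=0010111 Δ4=0110111 | 4Δ
t=1: Δ0=0110111 Δ1=0110101 | 1Δ
t=2: Δ0=0110101 Δ1=0110110 Δ2=0101110 | 2Δ
t=3: Δ0=0101110 Δ1=0101100 | 1Δ
t=4: Δ0=0101100 Δ1=0101111 Δ2=0111111 Δ3=1111111 Δ4=1011111 | 4Δ
t=5: Δ0=1011111 Δ1=1011101 | 1Δ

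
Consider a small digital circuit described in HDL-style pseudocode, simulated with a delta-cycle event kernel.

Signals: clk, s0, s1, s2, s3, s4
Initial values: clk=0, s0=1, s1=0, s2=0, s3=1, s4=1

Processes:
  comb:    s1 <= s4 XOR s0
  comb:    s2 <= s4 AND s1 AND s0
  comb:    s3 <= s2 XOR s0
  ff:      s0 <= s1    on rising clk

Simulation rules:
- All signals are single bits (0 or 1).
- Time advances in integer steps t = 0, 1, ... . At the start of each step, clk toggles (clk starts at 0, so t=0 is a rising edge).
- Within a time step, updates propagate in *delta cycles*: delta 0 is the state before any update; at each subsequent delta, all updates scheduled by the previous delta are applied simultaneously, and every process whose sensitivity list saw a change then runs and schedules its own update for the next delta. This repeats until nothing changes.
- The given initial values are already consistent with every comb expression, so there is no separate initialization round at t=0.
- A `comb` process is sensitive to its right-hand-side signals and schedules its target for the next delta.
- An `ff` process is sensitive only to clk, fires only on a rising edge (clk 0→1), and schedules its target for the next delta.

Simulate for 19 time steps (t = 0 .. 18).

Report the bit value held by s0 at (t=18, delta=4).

[bits: s0,s4,s1,s3,s2,clk]
t=0: Δ0=110100 Δ1=110101 Δ2=010101 Δ3=011001 | 3Δ
t=1: Δ0=011001 Δ1=011000 | 1Δ
t=2: Δ0=011000 Δ1=011001 Δ2=111001 Δ3=110111 Δ4=110001 Δ5=110101 | 5Δ
t=3: Δ0=110101 Δ1=110100 | 1Δ
t=4: Δ0=110100 Δ1=110101 Δ2=010101 Δ3=011001 | 3Δ
t=5: Δ0=011001 Δ1=011000 | 1Δ
t=6: Δ0=011000 Δ1=011001 Δ2=111001 Δ3=110111 Δ4=110001 Δ5=110101 | 5Δ
t=7: Δ0=110101 Δ1=110100 | 1Δ
t=8: Δ0=110100 Δ1=110101 Δ2=010101 Δ3=011001 | 3Δ
t=9: Δ0=011001 Δ1=011000 | 1Δ
t=10: Δ0=011000 Δ1=011001 Δ2=111001 Δ3=110111 Δ4=110001 Δ5=110101 | 5Δ
t=11: Δ0=110101 Δ1=110100 | 1Δ
t=12: Δ0=110100 Δ1=110101 Δ2=010101 Δ3=011001 | 3Δ
t=13: Δ0=011001 Δ1=011000 | 1Δ
t=14: Δ0=011000 Δ1=011001 Δ2=111001 Δ3=110111 Δ4=110001 Δ5=110101 | 5Δ
t=15: Δ0=110101 Δ1=110100 | 1Δ
t=16: Δ0=110100 Δ1=110101 Δ2=010101 Δ3=011001 | 3Δ
t=17: Δ0=011001 Δ1=011000 | 1Δ
t=18: Δ0=011000 Δ1=011001 Δ2=111001 Δ3=110111 Δ4=110001 Δ5=110101 | 5Δ

1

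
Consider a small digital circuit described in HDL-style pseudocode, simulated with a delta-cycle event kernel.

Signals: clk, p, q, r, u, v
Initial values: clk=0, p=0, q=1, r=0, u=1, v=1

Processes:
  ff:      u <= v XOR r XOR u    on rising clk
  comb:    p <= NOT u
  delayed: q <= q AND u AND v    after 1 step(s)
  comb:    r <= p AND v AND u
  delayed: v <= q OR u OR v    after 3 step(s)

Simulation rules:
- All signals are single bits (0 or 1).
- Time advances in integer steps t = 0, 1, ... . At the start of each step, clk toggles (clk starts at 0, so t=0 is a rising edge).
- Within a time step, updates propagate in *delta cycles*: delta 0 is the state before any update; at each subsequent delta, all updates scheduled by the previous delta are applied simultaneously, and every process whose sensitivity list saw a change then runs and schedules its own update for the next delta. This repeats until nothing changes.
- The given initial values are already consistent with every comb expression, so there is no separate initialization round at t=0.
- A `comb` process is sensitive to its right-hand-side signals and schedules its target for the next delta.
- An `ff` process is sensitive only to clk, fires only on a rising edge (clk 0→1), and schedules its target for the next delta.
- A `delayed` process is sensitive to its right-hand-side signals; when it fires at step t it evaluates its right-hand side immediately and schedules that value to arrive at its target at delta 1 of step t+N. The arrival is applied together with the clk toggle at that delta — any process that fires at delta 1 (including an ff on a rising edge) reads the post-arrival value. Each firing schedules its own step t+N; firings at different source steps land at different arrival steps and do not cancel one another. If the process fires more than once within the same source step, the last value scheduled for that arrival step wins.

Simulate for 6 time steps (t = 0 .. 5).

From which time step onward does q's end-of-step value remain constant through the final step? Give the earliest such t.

1

[bits: r,q,p,u,clk,v]
t=0: Δ0=010101 Δ1=010111 Δ2=010011 Δ3=011011 | 3Δ
t=1: Δ0=011011 Δ1=001001 | 1Δ
t=2: Δ0=001001 Δ1=001011 Δ2=001111 Δ3=100111 Δ4=000111 | 4Δ
t=3: Δ0=000111 Δ1=000101 | 1Δ
t=4: Δ0=000101 Δ1=000111 Δ2=000011 Δ3=001011 | 3Δ
t=5: Δ0=001011 Δ1=001001 | 1Δ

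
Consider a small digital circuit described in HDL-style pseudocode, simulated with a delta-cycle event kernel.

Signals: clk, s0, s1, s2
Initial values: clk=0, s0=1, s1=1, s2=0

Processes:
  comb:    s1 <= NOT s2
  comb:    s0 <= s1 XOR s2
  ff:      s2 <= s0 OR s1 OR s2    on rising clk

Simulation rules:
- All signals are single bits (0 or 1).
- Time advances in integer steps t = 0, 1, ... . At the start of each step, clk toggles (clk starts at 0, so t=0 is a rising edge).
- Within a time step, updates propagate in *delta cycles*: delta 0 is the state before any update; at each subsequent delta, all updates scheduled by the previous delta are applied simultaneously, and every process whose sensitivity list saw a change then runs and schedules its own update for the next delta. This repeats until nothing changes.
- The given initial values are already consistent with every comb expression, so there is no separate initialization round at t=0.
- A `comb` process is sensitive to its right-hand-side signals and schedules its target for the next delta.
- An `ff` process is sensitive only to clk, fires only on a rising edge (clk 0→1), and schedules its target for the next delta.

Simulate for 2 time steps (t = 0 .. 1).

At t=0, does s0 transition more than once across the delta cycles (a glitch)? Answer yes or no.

yes

[bits: s0,clk,s1,s2]
t=0: Δ0=1010 Δ1=1110 Δ2=1111 Δ3=0101 Δ4=1101 | 4Δ
t=1: Δ0=1101 Δ1=1001 | 1Δ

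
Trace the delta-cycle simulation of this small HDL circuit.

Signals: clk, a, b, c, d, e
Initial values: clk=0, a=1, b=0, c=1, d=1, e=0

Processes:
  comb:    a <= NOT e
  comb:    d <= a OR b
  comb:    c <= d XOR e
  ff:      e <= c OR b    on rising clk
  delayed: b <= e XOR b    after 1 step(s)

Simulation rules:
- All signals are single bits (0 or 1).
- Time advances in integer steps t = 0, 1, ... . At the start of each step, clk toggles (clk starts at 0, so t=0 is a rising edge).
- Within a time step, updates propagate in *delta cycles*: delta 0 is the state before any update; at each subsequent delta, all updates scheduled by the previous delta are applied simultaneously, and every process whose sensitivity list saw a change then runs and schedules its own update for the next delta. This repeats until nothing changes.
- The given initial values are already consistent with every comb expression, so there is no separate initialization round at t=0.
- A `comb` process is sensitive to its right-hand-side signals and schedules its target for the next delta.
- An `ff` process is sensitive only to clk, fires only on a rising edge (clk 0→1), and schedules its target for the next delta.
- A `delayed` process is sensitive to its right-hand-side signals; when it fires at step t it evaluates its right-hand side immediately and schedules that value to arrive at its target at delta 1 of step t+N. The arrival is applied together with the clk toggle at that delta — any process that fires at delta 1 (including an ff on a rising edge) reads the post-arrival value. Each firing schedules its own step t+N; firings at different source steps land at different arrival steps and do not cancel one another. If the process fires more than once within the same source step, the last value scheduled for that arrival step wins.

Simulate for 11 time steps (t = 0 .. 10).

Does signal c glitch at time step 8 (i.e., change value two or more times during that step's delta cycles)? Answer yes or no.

t0.Δ0 d=1 clk=0 e=0 a=1 c=1 b=0
t0.Δ1 d=1 clk=1 e=0 a=1 c=1 b=0
t0.Δ2 d=1 clk=1 e=1 a=1 c=1 b=0
t0.Δ3 d=1 clk=1 e=1 a=0 c=0 b=0
t0.Δ4 d=0 clk=1 e=1 a=0 c=0 b=0
t0.Δ5 d=0 clk=1 e=1 a=0 c=1 b=0
t1.Δ0 d=0 clk=1 e=1 a=0 c=1 b=0
t1.Δ1 d=0 clk=0 e=1 a=0 c=1 b=1
t1.Δ2 d=1 clk=0 e=1 a=0 c=1 b=1
t1.Δ3 d=1 clk=0 e=1 a=0 c=0 b=1
t2.Δ0 d=1 clk=0 e=1 a=0 c=0 b=1
t2.Δ1 d=1 clk=1 e=1 a=0 c=0 b=0
t2.Δ2 d=0 clk=1 e=0 a=0 c=0 b=0
t2.Δ3 d=0 clk=1 e=0 a=1 c=0 b=0
t2.Δ4 d=1 clk=1 e=0 a=1 c=0 b=0
t2.Δ5 d=1 clk=1 e=0 a=1 c=1 b=0
t3.Δ0 d=1 clk=1 e=0 a=1 c=1 b=0
t3.Δ1 d=1 clk=0 e=0 a=1 c=1 b=0
t4.Δ0 d=1 clk=0 e=0 a=1 c=1 b=0
t4.Δ1 d=1 clk=1 e=0 a=1 c=1 b=0
t4.Δ2 d=1 clk=1 e=1 a=1 c=1 b=0
t4.Δ3 d=1 clk=1 e=1 a=0 c=0 b=0
t4.Δ4 d=0 clk=1 e=1 a=0 c=0 b=0
t4.Δ5 d=0 clk=1 e=1 a=0 c=1 b=0
t5.Δ0 d=0 clk=1 e=1 a=0 c=1 b=0
t5.Δ1 d=0 clk=0 e=1 a=0 c=1 b=1
t5.Δ2 d=1 clk=0 e=1 a=0 c=1 b=1
t5.Δ3 d=1 clk=0 e=1 a=0 c=0 b=1
t6.Δ0 d=1 clk=0 e=1 a=0 c=0 b=1
t6.Δ1 d=1 clk=1 e=1 a=0 c=0 b=0
t6.Δ2 d=0 clk=1 e=0 a=0 c=0 b=0
t6.Δ3 d=0 clk=1 e=0 a=1 c=0 b=0
t6.Δ4 d=1 clk=1 e=0 a=1 c=0 b=0
t6.Δ5 d=1 clk=1 e=0 a=1 c=1 b=0
t7.Δ0 d=1 clk=1 e=0 a=1 c=1 b=0
t7.Δ1 d=1 clk=0 e=0 a=1 c=1 b=0
t8.Δ0 d=1 clk=0 e=0 a=1 c=1 b=0
t8.Δ1 d=1 clk=1 e=0 a=1 c=1 b=0
t8.Δ2 d=1 clk=1 e=1 a=1 c=1 b=0
t8.Δ3 d=1 clk=1 e=1 a=0 c=0 b=0
t8.Δ4 d=0 clk=1 e=1 a=0 c=0 b=0
t8.Δ5 d=0 clk=1 e=1 a=0 c=1 b=0
t9.Δ0 d=0 clk=1 e=1 a=0 c=1 b=0
t9.Δ1 d=0 clk=0 e=1 a=0 c=1 b=1
t9.Δ2 d=1 clk=0 e=1 a=0 c=1 b=1
t9.Δ3 d=1 clk=0 e=1 a=0 c=0 b=1
t10.Δ0 d=1 clk=0 e=1 a=0 c=0 b=1
t10.Δ1 d=1 clk=1 e=1 a=0 c=0 b=0
t10.Δ2 d=0 clk=1 e=0 a=0 c=0 b=0
t10.Δ3 d=0 clk=1 e=0 a=1 c=0 b=0
t10.Δ4 d=1 clk=1 e=0 a=1 c=0 b=0
t10.Δ5 d=1 clk=1 e=0 a=1 c=1 b=0

yes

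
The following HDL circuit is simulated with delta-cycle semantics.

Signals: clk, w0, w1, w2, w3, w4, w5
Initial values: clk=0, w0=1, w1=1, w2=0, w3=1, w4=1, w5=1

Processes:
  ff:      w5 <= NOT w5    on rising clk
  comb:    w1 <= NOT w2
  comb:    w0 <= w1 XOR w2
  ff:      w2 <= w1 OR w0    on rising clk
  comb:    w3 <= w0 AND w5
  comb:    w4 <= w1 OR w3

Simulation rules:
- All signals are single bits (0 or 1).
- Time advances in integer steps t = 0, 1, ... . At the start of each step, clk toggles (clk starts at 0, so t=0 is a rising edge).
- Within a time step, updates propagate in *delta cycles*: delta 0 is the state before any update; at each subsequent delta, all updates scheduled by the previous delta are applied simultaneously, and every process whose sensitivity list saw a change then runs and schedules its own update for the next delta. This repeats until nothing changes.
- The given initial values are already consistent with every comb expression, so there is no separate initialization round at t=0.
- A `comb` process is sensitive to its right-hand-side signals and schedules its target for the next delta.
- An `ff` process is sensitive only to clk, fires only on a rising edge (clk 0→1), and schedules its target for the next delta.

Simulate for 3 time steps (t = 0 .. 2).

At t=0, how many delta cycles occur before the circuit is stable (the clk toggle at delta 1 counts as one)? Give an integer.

t=0 Δ0: w1=1 w5=1 w4=1 w2=0 w3=1 clk=0 w0=1
  Δ1: clk:0→1
  Δ2: w5:1→0, w2:0→1
  Δ3: w1:1→0, w3:1→0, w0:1→0
  Δ4: w4:1→0, w0:0→1
  (4Δ to stable)
t=1 Δ0: w1=0 w5=0 w4=0 w2=1 w3=0 clk=1 w0=1
  Δ1: clk:1→0
  (1Δ to stable)
t=2 Δ0: w1=0 w5=0 w4=0 w2=1 w3=0 clk=0 w0=1
  Δ1: clk:0→1
  Δ2: w5:0→1
  Δ3: w3:0→1
  Δ4: w4:0→1
  (4Δ to stable)

4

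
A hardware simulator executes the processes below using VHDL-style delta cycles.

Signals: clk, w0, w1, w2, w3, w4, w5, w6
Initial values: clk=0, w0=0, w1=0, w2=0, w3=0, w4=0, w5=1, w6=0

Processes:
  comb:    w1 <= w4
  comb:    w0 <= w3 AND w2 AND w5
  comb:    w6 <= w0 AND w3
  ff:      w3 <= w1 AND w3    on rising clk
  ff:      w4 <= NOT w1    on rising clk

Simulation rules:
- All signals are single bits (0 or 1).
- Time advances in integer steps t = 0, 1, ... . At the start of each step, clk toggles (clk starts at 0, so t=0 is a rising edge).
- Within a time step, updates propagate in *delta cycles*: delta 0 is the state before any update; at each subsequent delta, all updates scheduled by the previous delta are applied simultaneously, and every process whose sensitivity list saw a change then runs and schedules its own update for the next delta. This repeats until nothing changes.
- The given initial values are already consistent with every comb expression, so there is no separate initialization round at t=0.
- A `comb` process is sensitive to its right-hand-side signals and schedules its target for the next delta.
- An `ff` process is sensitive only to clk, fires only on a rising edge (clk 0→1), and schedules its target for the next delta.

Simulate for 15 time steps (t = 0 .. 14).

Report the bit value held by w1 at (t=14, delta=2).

[bits: w1,w3,clk,w0,w2,w5,w6,w4]
t=0: Δ0=00000100 Δ1=00100100 Δ2=00100101 Δ3=10100101 | 3Δ
t=1: Δ0=10100101 Δ1=10000101 | 1Δ
t=2: Δ0=10000101 Δ1=10100101 Δ2=10100100 Δ3=00100100 | 3Δ
t=3: Δ0=00100100 Δ1=00000100 | 1Δ
t=4: Δ0=00000100 Δ1=00100100 Δ2=00100101 Δ3=10100101 | 3Δ
t=5: Δ0=10100101 Δ1=10000101 | 1Δ
t=6: Δ0=10000101 Δ1=10100101 Δ2=10100100 Δ3=00100100 | 3Δ
t=7: Δ0=00100100 Δ1=00000100 | 1Δ
t=8: Δ0=00000100 Δ1=00100100 Δ2=00100101 Δ3=10100101 | 3Δ
t=9: Δ0=10100101 Δ1=10000101 | 1Δ
t=10: Δ0=10000101 Δ1=10100101 Δ2=10100100 Δ3=00100100 | 3Δ
t=11: Δ0=00100100 Δ1=00000100 | 1Δ
t=12: Δ0=00000100 Δ1=00100100 Δ2=00100101 Δ3=10100101 | 3Δ
t=13: Δ0=10100101 Δ1=10000101 | 1Δ
t=14: Δ0=10000101 Δ1=10100101 Δ2=10100100 Δ3=00100100 | 3Δ

1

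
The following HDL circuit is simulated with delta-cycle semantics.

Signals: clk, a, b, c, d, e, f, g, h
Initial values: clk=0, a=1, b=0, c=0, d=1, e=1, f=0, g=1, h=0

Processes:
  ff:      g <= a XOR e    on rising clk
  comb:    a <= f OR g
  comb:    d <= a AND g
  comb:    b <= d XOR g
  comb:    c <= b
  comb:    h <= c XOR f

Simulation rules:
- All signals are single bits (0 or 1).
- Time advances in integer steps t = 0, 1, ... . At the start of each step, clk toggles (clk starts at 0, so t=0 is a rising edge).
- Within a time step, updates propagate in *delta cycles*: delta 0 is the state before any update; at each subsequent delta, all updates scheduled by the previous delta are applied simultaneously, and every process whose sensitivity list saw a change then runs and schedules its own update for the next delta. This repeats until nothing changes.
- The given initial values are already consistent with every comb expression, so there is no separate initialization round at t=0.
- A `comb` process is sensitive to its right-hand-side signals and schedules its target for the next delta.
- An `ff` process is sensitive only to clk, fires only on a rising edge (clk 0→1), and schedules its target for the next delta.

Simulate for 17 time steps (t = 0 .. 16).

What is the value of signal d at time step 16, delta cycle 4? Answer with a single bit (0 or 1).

0

t=0 Δ0: c=0 b=0 a=1 h=0 d=1 e=1 f=0 clk=0 g=1
  Δ1: clk:0→1
  Δ2: g:1→0
  Δ3: b:0→1, a:1→0, d:1→0
  Δ4: c:0→1, b:1→0
  Δ5: c:1→0, h:0→1
  Δ6: h:1→0
  (6Δ to stable)
t=1 Δ0: c=0 b=0 a=0 h=0 d=0 e=1 f=0 clk=1 g=0
  Δ1: clk:1→0
  (1Δ to stable)
t=2 Δ0: c=0 b=0 a=0 h=0 d=0 e=1 f=0 clk=0 g=0
  Δ1: clk:0→1
  Δ2: g:0→1
  Δ3: b:0→1, a:0→1
  Δ4: c:0→1, d:0→1
  Δ5: b:1→0, h:0→1
  Δ6: c:1→0
  Δ7: h:1→0
  (7Δ to stable)
t=3 Δ0: c=0 b=0 a=1 h=0 d=1 e=1 f=0 clk=1 g=1
  Δ1: clk:1→0
  (1Δ to stable)
t=4 Δ0: c=0 b=0 a=1 h=0 d=1 e=1 f=0 clk=0 g=1
  Δ1: clk:0→1
  Δ2: g:1→0
  Δ3: b:0→1, a:1→0, d:1→0
  Δ4: c:0→1, b:1→0
  Δ5: c:1→0, h:0→1
  Δ6: h:1→0
  (6Δ to stable)
t=5 Δ0: c=0 b=0 a=0 h=0 d=0 e=1 f=0 clk=1 g=0
  Δ1: clk:1→0
  (1Δ to stable)
t=6 Δ0: c=0 b=0 a=0 h=0 d=0 e=1 f=0 clk=0 g=0
  Δ1: clk:0→1
  Δ2: g:0→1
  Δ3: b:0→1, a:0→1
  Δ4: c:0→1, d:0→1
  Δ5: b:1→0, h:0→1
  Δ6: c:1→0
  Δ7: h:1→0
  (7Δ to stable)
t=7 Δ0: c=0 b=0 a=1 h=0 d=1 e=1 f=0 clk=1 g=1
  Δ1: clk:1→0
  (1Δ to stable)
t=8 Δ0: c=0 b=0 a=1 h=0 d=1 e=1 f=0 clk=0 g=1
  Δ1: clk:0→1
  Δ2: g:1→0
  Δ3: b:0→1, a:1→0, d:1→0
  Δ4: c:0→1, b:1→0
  Δ5: c:1→0, h:0→1
  Δ6: h:1→0
  (6Δ to stable)
t=9 Δ0: c=0 b=0 a=0 h=0 d=0 e=1 f=0 clk=1 g=0
  Δ1: clk:1→0
  (1Δ to stable)
t=10 Δ0: c=0 b=0 a=0 h=0 d=0 e=1 f=0 clk=0 g=0
  Δ1: clk:0→1
  Δ2: g:0→1
  Δ3: b:0→1, a:0→1
  Δ4: c:0→1, d:0→1
  Δ5: b:1→0, h:0→1
  Δ6: c:1→0
  Δ7: h:1→0
  (7Δ to stable)
t=11 Δ0: c=0 b=0 a=1 h=0 d=1 e=1 f=0 clk=1 g=1
  Δ1: clk:1→0
  (1Δ to stable)
t=12 Δ0: c=0 b=0 a=1 h=0 d=1 e=1 f=0 clk=0 g=1
  Δ1: clk:0→1
  Δ2: g:1→0
  Δ3: b:0→1, a:1→0, d:1→0
  Δ4: c:0→1, b:1→0
  Δ5: c:1→0, h:0→1
  Δ6: h:1→0
  (6Δ to stable)
t=13 Δ0: c=0 b=0 a=0 h=0 d=0 e=1 f=0 clk=1 g=0
  Δ1: clk:1→0
  (1Δ to stable)
t=14 Δ0: c=0 b=0 a=0 h=0 d=0 e=1 f=0 clk=0 g=0
  Δ1: clk:0→1
  Δ2: g:0→1
  Δ3: b:0→1, a:0→1
  Δ4: c:0→1, d:0→1
  Δ5: b:1→0, h:0→1
  Δ6: c:1→0
  Δ7: h:1→0
  (7Δ to stable)
t=15 Δ0: c=0 b=0 a=1 h=0 d=1 e=1 f=0 clk=1 g=1
  Δ1: clk:1→0
  (1Δ to stable)
t=16 Δ0: c=0 b=0 a=1 h=0 d=1 e=1 f=0 clk=0 g=1
  Δ1: clk:0→1
  Δ2: g:1→0
  Δ3: b:0→1, a:1→0, d:1→0
  Δ4: c:0→1, b:1→0
  Δ5: c:1→0, h:0→1
  Δ6: h:1→0
  (6Δ to stable)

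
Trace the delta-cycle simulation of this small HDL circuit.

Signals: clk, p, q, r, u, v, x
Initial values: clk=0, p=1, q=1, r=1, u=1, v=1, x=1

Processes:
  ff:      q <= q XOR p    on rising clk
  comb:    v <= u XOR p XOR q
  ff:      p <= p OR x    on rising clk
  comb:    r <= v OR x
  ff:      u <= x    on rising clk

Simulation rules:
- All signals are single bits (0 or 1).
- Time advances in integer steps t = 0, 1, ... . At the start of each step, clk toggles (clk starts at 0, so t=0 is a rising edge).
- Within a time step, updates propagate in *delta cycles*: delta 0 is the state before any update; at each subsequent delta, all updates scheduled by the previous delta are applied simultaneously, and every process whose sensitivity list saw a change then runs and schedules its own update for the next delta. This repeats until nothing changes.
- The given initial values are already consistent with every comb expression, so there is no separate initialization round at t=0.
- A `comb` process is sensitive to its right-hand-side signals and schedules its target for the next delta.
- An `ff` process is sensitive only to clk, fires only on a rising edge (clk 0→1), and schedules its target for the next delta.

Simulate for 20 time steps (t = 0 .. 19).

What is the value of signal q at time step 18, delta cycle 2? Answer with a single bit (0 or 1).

1

t=0 Δ0: r=1 clk=0 v=1 x=1 q=1 u=1 p=1
  Δ1: clk:0→1
  Δ2: q:1→0
  Δ3: v:1→0
  (3Δ to stable)
t=1 Δ0: r=1 clk=1 v=0 x=1 q=0 u=1 p=1
  Δ1: clk:1→0
  (1Δ to stable)
t=2 Δ0: r=1 clk=0 v=0 x=1 q=0 u=1 p=1
  Δ1: clk:0→1
  Δ2: q:0→1
  Δ3: v:0→1
  (3Δ to stable)
t=3 Δ0: r=1 clk=1 v=1 x=1 q=1 u=1 p=1
  Δ1: clk:1→0
  (1Δ to stable)
t=4 Δ0: r=1 clk=0 v=1 x=1 q=1 u=1 p=1
  Δ1: clk:0→1
  Δ2: q:1→0
  Δ3: v:1→0
  (3Δ to stable)
t=5 Δ0: r=1 clk=1 v=0 x=1 q=0 u=1 p=1
  Δ1: clk:1→0
  (1Δ to stable)
t=6 Δ0: r=1 clk=0 v=0 x=1 q=0 u=1 p=1
  Δ1: clk:0→1
  Δ2: q:0→1
  Δ3: v:0→1
  (3Δ to stable)
t=7 Δ0: r=1 clk=1 v=1 x=1 q=1 u=1 p=1
  Δ1: clk:1→0
  (1Δ to stable)
t=8 Δ0: r=1 clk=0 v=1 x=1 q=1 u=1 p=1
  Δ1: clk:0→1
  Δ2: q:1→0
  Δ3: v:1→0
  (3Δ to stable)
t=9 Δ0: r=1 clk=1 v=0 x=1 q=0 u=1 p=1
  Δ1: clk:1→0
  (1Δ to stable)
t=10 Δ0: r=1 clk=0 v=0 x=1 q=0 u=1 p=1
  Δ1: clk:0→1
  Δ2: q:0→1
  Δ3: v:0→1
  (3Δ to stable)
t=11 Δ0: r=1 clk=1 v=1 x=1 q=1 u=1 p=1
  Δ1: clk:1→0
  (1Δ to stable)
t=12 Δ0: r=1 clk=0 v=1 x=1 q=1 u=1 p=1
  Δ1: clk:0→1
  Δ2: q:1→0
  Δ3: v:1→0
  (3Δ to stable)
t=13 Δ0: r=1 clk=1 v=0 x=1 q=0 u=1 p=1
  Δ1: clk:1→0
  (1Δ to stable)
t=14 Δ0: r=1 clk=0 v=0 x=1 q=0 u=1 p=1
  Δ1: clk:0→1
  Δ2: q:0→1
  Δ3: v:0→1
  (3Δ to stable)
t=15 Δ0: r=1 clk=1 v=1 x=1 q=1 u=1 p=1
  Δ1: clk:1→0
  (1Δ to stable)
t=16 Δ0: r=1 clk=0 v=1 x=1 q=1 u=1 p=1
  Δ1: clk:0→1
  Δ2: q:1→0
  Δ3: v:1→0
  (3Δ to stable)
t=17 Δ0: r=1 clk=1 v=0 x=1 q=0 u=1 p=1
  Δ1: clk:1→0
  (1Δ to stable)
t=18 Δ0: r=1 clk=0 v=0 x=1 q=0 u=1 p=1
  Δ1: clk:0→1
  Δ2: q:0→1
  Δ3: v:0→1
  (3Δ to stable)
t=19 Δ0: r=1 clk=1 v=1 x=1 q=1 u=1 p=1
  Δ1: clk:1→0
  (1Δ to stable)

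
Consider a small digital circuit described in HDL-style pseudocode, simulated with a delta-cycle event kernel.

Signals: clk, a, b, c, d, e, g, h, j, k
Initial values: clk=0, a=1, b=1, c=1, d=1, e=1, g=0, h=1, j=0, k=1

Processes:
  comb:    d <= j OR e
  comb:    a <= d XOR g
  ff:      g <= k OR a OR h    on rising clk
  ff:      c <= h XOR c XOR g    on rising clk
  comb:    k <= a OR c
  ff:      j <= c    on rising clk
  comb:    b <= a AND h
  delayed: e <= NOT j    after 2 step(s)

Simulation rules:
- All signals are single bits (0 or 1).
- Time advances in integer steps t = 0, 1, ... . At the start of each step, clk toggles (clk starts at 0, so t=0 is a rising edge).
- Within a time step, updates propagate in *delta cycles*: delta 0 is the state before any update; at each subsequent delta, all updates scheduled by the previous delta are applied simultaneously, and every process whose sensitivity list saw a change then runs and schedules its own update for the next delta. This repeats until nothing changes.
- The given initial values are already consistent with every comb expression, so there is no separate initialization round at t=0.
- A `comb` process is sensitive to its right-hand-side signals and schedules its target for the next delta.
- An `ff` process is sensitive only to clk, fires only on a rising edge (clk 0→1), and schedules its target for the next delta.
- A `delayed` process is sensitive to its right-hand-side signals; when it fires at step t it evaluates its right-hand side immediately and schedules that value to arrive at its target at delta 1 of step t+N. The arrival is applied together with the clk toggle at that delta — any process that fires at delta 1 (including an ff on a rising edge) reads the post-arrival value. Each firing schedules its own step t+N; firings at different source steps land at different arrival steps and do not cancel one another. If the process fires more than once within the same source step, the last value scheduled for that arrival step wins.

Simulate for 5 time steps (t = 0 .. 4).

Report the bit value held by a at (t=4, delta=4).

0

t0.Δ0 g=0 k=1 j=0 d=1 clk=0 c=1 e=1 b=1 a=1 h=1
t0.Δ1 g=0 k=1 j=0 d=1 clk=1 c=1 e=1 b=1 a=1 h=1
t0.Δ2 g=1 k=1 j=1 d=1 clk=1 c=0 e=1 b=1 a=1 h=1
t0.Δ3 g=1 k=1 j=1 d=1 clk=1 c=0 e=1 b=1 a=0 h=1
t0.Δ4 g=1 k=0 j=1 d=1 clk=1 c=0 e=1 b=0 a=0 h=1
t1.Δ0 g=1 k=0 j=1 d=1 clk=1 c=0 e=1 b=0 a=0 h=1
t1.Δ1 g=1 k=0 j=1 d=1 clk=0 c=0 e=1 b=0 a=0 h=1
t2.Δ0 g=1 k=0 j=1 d=1 clk=0 c=0 e=1 b=0 a=0 h=1
t2.Δ1 g=1 k=0 j=1 d=1 clk=1 c=0 e=0 b=0 a=0 h=1
t2.Δ2 g=1 k=0 j=0 d=1 clk=1 c=0 e=0 b=0 a=0 h=1
t2.Δ3 g=1 k=0 j=0 d=0 clk=1 c=0 e=0 b=0 a=0 h=1
t2.Δ4 g=1 k=0 j=0 d=0 clk=1 c=0 e=0 b=0 a=1 h=1
t2.Δ5 g=1 k=1 j=0 d=0 clk=1 c=0 e=0 b=1 a=1 h=1
t3.Δ0 g=1 k=1 j=0 d=0 clk=1 c=0 e=0 b=1 a=1 h=1
t3.Δ1 g=1 k=1 j=0 d=0 clk=0 c=0 e=0 b=1 a=1 h=1
t4.Δ0 g=1 k=1 j=0 d=0 clk=0 c=0 e=0 b=1 a=1 h=1
t4.Δ1 g=1 k=1 j=0 d=0 clk=1 c=0 e=1 b=1 a=1 h=1
t4.Δ2 g=1 k=1 j=0 d=1 clk=1 c=0 e=1 b=1 a=1 h=1
t4.Δ3 g=1 k=1 j=0 d=1 clk=1 c=0 e=1 b=1 a=0 h=1
t4.Δ4 g=1 k=0 j=0 d=1 clk=1 c=0 e=1 b=0 a=0 h=1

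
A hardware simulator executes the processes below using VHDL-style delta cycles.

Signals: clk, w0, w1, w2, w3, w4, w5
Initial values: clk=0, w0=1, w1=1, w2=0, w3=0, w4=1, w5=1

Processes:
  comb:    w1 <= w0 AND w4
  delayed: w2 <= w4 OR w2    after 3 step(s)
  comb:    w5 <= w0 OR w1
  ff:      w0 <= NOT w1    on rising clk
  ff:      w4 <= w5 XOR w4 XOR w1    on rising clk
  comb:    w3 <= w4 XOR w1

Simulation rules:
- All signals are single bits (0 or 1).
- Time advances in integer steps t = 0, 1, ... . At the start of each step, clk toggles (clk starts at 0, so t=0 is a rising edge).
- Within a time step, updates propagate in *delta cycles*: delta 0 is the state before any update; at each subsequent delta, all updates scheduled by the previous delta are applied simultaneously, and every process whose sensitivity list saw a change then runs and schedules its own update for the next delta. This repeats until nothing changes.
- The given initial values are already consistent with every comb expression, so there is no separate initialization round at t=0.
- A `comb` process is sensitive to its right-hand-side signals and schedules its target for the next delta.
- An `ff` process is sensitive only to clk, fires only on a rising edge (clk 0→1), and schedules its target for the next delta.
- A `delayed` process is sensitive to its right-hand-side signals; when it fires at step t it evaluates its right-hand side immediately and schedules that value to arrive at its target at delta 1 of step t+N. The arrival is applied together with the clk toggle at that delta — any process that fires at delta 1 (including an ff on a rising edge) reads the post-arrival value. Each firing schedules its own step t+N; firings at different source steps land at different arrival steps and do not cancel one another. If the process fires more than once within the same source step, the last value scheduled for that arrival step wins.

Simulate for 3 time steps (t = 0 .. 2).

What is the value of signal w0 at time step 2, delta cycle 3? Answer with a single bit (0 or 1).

[bits: w5,w0,w4,w1,w2,clk,w3]
t=0: Δ0=1111000 Δ1=1111010 Δ2=1011010 Δ3=1010010 Δ4=0010011 | 4Δ
t=1: Δ0=0010011 Δ1=0010001 | 1Δ
t=2: Δ0=0010001 Δ1=0010011 Δ2=0110011 Δ3=1111011 Δ4=1111010 | 4Δ

1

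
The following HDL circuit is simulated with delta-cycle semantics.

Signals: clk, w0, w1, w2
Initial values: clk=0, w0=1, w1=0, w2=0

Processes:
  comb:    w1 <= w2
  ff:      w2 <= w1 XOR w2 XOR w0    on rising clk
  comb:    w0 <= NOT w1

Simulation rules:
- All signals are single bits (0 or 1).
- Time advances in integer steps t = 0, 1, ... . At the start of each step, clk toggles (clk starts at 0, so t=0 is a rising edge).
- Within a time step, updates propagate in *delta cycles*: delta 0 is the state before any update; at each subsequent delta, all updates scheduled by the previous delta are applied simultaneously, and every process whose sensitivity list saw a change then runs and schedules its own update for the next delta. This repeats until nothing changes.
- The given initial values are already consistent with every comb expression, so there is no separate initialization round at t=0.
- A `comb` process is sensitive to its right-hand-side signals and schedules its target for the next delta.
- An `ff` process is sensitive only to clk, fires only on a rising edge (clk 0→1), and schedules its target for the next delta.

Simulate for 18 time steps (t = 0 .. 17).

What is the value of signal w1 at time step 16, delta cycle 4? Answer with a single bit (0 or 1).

t=0 Δ0: w0=1 w2=0 w1=0 clk=0
  Δ1: clk:0→1
  Δ2: w2:0→1
  Δ3: w1:0→1
  Δ4: w0:1→0
  (4Δ to stable)
t=1 Δ0: w0=0 w2=1 w1=1 clk=1
  Δ1: clk:1→0
  (1Δ to stable)
t=2 Δ0: w0=0 w2=1 w1=1 clk=0
  Δ1: clk:0→1
  Δ2: w2:1→0
  Δ3: w1:1→0
  Δ4: w0:0→1
  (4Δ to stable)
t=3 Δ0: w0=1 w2=0 w1=0 clk=1
  Δ1: clk:1→0
  (1Δ to stable)
t=4 Δ0: w0=1 w2=0 w1=0 clk=0
  Δ1: clk:0→1
  Δ2: w2:0→1
  Δ3: w1:0→1
  Δ4: w0:1→0
  (4Δ to stable)
t=5 Δ0: w0=0 w2=1 w1=1 clk=1
  Δ1: clk:1→0
  (1Δ to stable)
t=6 Δ0: w0=0 w2=1 w1=1 clk=0
  Δ1: clk:0→1
  Δ2: w2:1→0
  Δ3: w1:1→0
  Δ4: w0:0→1
  (4Δ to stable)
t=7 Δ0: w0=1 w2=0 w1=0 clk=1
  Δ1: clk:1→0
  (1Δ to stable)
t=8 Δ0: w0=1 w2=0 w1=0 clk=0
  Δ1: clk:0→1
  Δ2: w2:0→1
  Δ3: w1:0→1
  Δ4: w0:1→0
  (4Δ to stable)
t=9 Δ0: w0=0 w2=1 w1=1 clk=1
  Δ1: clk:1→0
  (1Δ to stable)
t=10 Δ0: w0=0 w2=1 w1=1 clk=0
  Δ1: clk:0→1
  Δ2: w2:1→0
  Δ3: w1:1→0
  Δ4: w0:0→1
  (4Δ to stable)
t=11 Δ0: w0=1 w2=0 w1=0 clk=1
  Δ1: clk:1→0
  (1Δ to stable)
t=12 Δ0: w0=1 w2=0 w1=0 clk=0
  Δ1: clk:0→1
  Δ2: w2:0→1
  Δ3: w1:0→1
  Δ4: w0:1→0
  (4Δ to stable)
t=13 Δ0: w0=0 w2=1 w1=1 clk=1
  Δ1: clk:1→0
  (1Δ to stable)
t=14 Δ0: w0=0 w2=1 w1=1 clk=0
  Δ1: clk:0→1
  Δ2: w2:1→0
  Δ3: w1:1→0
  Δ4: w0:0→1
  (4Δ to stable)
t=15 Δ0: w0=1 w2=0 w1=0 clk=1
  Δ1: clk:1→0
  (1Δ to stable)
t=16 Δ0: w0=1 w2=0 w1=0 clk=0
  Δ1: clk:0→1
  Δ2: w2:0→1
  Δ3: w1:0→1
  Δ4: w0:1→0
  (4Δ to stable)
t=17 Δ0: w0=0 w2=1 w1=1 clk=1
  Δ1: clk:1→0
  (1Δ to stable)

1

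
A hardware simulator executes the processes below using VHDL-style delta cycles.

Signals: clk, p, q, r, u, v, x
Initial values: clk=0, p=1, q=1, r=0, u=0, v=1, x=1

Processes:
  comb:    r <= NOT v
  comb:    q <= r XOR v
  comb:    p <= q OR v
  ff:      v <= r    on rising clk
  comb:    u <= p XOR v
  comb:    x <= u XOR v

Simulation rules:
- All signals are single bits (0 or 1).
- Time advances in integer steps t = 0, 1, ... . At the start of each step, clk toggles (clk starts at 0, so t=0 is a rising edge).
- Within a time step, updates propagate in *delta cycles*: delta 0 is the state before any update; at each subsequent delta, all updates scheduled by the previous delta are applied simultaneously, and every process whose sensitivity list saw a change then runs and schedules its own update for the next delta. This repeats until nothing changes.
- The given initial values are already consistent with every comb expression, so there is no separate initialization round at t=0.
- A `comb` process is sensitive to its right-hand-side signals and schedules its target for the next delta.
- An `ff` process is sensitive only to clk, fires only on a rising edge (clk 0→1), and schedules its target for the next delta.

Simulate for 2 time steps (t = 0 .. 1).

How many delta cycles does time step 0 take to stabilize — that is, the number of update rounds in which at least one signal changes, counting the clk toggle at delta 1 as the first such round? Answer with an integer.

7

[bits: u,x,p,r,v,clk,q]
t=0: Δ0=0110101 Δ1=0110111 Δ2=0110011 Δ3=1011010 Δ4=1101011 Δ5=0111011 Δ6=1011011 Δ7=1111011 | 7Δ
t=1: Δ0=1111011 Δ1=1111001 | 1Δ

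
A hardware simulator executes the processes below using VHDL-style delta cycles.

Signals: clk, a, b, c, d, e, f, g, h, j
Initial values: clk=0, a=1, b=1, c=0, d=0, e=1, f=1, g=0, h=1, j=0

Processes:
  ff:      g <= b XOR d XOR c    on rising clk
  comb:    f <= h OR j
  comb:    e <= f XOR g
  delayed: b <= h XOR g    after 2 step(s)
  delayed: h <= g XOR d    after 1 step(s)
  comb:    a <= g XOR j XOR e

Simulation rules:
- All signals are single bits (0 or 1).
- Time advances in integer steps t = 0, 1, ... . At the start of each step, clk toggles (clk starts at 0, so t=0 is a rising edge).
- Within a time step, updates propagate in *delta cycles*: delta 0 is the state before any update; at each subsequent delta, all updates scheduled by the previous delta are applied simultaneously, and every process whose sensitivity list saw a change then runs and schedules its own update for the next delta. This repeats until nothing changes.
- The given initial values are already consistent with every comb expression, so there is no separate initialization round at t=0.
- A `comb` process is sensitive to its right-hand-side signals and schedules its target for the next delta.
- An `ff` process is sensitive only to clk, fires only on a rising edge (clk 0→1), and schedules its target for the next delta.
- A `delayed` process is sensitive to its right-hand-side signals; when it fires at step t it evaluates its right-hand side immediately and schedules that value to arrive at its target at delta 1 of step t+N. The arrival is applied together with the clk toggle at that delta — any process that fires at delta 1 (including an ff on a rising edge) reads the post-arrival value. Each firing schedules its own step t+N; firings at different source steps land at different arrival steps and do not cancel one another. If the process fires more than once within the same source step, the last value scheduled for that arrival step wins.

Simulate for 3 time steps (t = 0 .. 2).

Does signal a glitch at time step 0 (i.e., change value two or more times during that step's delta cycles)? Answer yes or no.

yes

[bits: h,clk,b,f,d,g,c,j,e,a]
t=0: Δ0=1011000011 Δ1=1111000011 Δ2=1111010011 Δ3=1111010000 Δ4=1111010001 | 4Δ
t=1: Δ0=1111010001 Δ1=1011010001 | 1Δ
t=2: Δ0=1011010001 Δ1=1101010001 Δ2=1101000001 Δ3=1101000010 Δ4=1101000011 | 4Δ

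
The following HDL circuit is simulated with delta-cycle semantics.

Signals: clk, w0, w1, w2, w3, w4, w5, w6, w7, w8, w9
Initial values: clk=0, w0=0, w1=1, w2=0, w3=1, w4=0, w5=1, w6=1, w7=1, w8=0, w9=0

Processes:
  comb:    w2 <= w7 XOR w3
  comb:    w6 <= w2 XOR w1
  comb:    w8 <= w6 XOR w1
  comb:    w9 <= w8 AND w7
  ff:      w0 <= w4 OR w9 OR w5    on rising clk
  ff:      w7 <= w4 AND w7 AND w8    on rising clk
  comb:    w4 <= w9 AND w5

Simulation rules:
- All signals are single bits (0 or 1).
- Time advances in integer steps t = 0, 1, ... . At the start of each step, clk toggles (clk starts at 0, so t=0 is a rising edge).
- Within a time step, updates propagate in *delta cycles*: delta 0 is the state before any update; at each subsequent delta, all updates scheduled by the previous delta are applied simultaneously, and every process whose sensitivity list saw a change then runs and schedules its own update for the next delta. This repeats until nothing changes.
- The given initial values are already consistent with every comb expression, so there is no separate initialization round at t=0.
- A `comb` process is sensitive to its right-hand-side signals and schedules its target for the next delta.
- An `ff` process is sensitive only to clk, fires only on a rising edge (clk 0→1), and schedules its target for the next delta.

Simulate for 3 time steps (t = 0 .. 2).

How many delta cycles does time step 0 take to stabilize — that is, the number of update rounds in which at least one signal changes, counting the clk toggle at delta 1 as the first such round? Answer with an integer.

5

t=0 Δ0: w4=0 w3=1 w2=0 w6=1 w5=1 w7=1 clk=0 w9=0 w8=0 w0=0 w1=1
  Δ1: clk:0→1
  Δ2: w7:1→0, w0:0→1
  Δ3: w2:0→1
  Δ4: w6:1→0
  Δ5: w8:0→1
  (5Δ to stable)
t=1 Δ0: w4=0 w3=1 w2=1 w6=0 w5=1 w7=0 clk=1 w9=0 w8=1 w0=1 w1=1
  Δ1: clk:1→0
  (1Δ to stable)
t=2 Δ0: w4=0 w3=1 w2=1 w6=0 w5=1 w7=0 clk=0 w9=0 w8=1 w0=1 w1=1
  Δ1: clk:0→1
  (1Δ to stable)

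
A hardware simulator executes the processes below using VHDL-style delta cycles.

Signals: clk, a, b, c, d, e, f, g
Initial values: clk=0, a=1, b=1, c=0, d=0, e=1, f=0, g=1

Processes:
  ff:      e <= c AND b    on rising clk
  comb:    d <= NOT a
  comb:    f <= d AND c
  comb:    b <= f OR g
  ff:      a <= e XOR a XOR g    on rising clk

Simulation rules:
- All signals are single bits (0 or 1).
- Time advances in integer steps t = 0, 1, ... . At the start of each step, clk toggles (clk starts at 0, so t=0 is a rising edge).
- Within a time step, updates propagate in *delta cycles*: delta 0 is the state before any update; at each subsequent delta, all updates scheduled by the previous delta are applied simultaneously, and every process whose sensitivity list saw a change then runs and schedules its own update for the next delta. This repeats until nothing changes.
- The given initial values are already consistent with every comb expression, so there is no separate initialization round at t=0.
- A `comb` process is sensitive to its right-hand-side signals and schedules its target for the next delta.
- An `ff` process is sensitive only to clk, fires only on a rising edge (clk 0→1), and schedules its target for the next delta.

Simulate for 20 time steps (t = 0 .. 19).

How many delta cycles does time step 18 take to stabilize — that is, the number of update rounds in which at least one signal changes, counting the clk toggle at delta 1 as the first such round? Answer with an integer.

3

t0.Δ0 d=0 f=0 b=1 a=1 c=0 g=1 clk=0 e=1
t0.Δ1 d=0 f=0 b=1 a=1 c=0 g=1 clk=1 e=1
t0.Δ2 d=0 f=0 b=1 a=1 c=0 g=1 clk=1 e=0
t1.Δ0 d=0 f=0 b=1 a=1 c=0 g=1 clk=1 e=0
t1.Δ1 d=0 f=0 b=1 a=1 c=0 g=1 clk=0 e=0
t2.Δ0 d=0 f=0 b=1 a=1 c=0 g=1 clk=0 e=0
t2.Δ1 d=0 f=0 b=1 a=1 c=0 g=1 clk=1 e=0
t2.Δ2 d=0 f=0 b=1 a=0 c=0 g=1 clk=1 e=0
t2.Δ3 d=1 f=0 b=1 a=0 c=0 g=1 clk=1 e=0
t3.Δ0 d=1 f=0 b=1 a=0 c=0 g=1 clk=1 e=0
t3.Δ1 d=1 f=0 b=1 a=0 c=0 g=1 clk=0 e=0
t4.Δ0 d=1 f=0 b=1 a=0 c=0 g=1 clk=0 e=0
t4.Δ1 d=1 f=0 b=1 a=0 c=0 g=1 clk=1 e=0
t4.Δ2 d=1 f=0 b=1 a=1 c=0 g=1 clk=1 e=0
t4.Δ3 d=0 f=0 b=1 a=1 c=0 g=1 clk=1 e=0
t5.Δ0 d=0 f=0 b=1 a=1 c=0 g=1 clk=1 e=0
t5.Δ1 d=0 f=0 b=1 a=1 c=0 g=1 clk=0 e=0
t6.Δ0 d=0 f=0 b=1 a=1 c=0 g=1 clk=0 e=0
t6.Δ1 d=0 f=0 b=1 a=1 c=0 g=1 clk=1 e=0
t6.Δ2 d=0 f=0 b=1 a=0 c=0 g=1 clk=1 e=0
t6.Δ3 d=1 f=0 b=1 a=0 c=0 g=1 clk=1 e=0
t7.Δ0 d=1 f=0 b=1 a=0 c=0 g=1 clk=1 e=0
t7.Δ1 d=1 f=0 b=1 a=0 c=0 g=1 clk=0 e=0
t8.Δ0 d=1 f=0 b=1 a=0 c=0 g=1 clk=0 e=0
t8.Δ1 d=1 f=0 b=1 a=0 c=0 g=1 clk=1 e=0
t8.Δ2 d=1 f=0 b=1 a=1 c=0 g=1 clk=1 e=0
t8.Δ3 d=0 f=0 b=1 a=1 c=0 g=1 clk=1 e=0
t9.Δ0 d=0 f=0 b=1 a=1 c=0 g=1 clk=1 e=0
t9.Δ1 d=0 f=0 b=1 a=1 c=0 g=1 clk=0 e=0
t10.Δ0 d=0 f=0 b=1 a=1 c=0 g=1 clk=0 e=0
t10.Δ1 d=0 f=0 b=1 a=1 c=0 g=1 clk=1 e=0
t10.Δ2 d=0 f=0 b=1 a=0 c=0 g=1 clk=1 e=0
t10.Δ3 d=1 f=0 b=1 a=0 c=0 g=1 clk=1 e=0
t11.Δ0 d=1 f=0 b=1 a=0 c=0 g=1 clk=1 e=0
t11.Δ1 d=1 f=0 b=1 a=0 c=0 g=1 clk=0 e=0
t12.Δ0 d=1 f=0 b=1 a=0 c=0 g=1 clk=0 e=0
t12.Δ1 d=1 f=0 b=1 a=0 c=0 g=1 clk=1 e=0
t12.Δ2 d=1 f=0 b=1 a=1 c=0 g=1 clk=1 e=0
t12.Δ3 d=0 f=0 b=1 a=1 c=0 g=1 clk=1 e=0
t13.Δ0 d=0 f=0 b=1 a=1 c=0 g=1 clk=1 e=0
t13.Δ1 d=0 f=0 b=1 a=1 c=0 g=1 clk=0 e=0
t14.Δ0 d=0 f=0 b=1 a=1 c=0 g=1 clk=0 e=0
t14.Δ1 d=0 f=0 b=1 a=1 c=0 g=1 clk=1 e=0
t14.Δ2 d=0 f=0 b=1 a=0 c=0 g=1 clk=1 e=0
t14.Δ3 d=1 f=0 b=1 a=0 c=0 g=1 clk=1 e=0
t15.Δ0 d=1 f=0 b=1 a=0 c=0 g=1 clk=1 e=0
t15.Δ1 d=1 f=0 b=1 a=0 c=0 g=1 clk=0 e=0
t16.Δ0 d=1 f=0 b=1 a=0 c=0 g=1 clk=0 e=0
t16.Δ1 d=1 f=0 b=1 a=0 c=0 g=1 clk=1 e=0
t16.Δ2 d=1 f=0 b=1 a=1 c=0 g=1 clk=1 e=0
t16.Δ3 d=0 f=0 b=1 a=1 c=0 g=1 clk=1 e=0
t17.Δ0 d=0 f=0 b=1 a=1 c=0 g=1 clk=1 e=0
t17.Δ1 d=0 f=0 b=1 a=1 c=0 g=1 clk=0 e=0
t18.Δ0 d=0 f=0 b=1 a=1 c=0 g=1 clk=0 e=0
t18.Δ1 d=0 f=0 b=1 a=1 c=0 g=1 clk=1 e=0
t18.Δ2 d=0 f=0 b=1 a=0 c=0 g=1 clk=1 e=0
t18.Δ3 d=1 f=0 b=1 a=0 c=0 g=1 clk=1 e=0
t19.Δ0 d=1 f=0 b=1 a=0 c=0 g=1 clk=1 e=0
t19.Δ1 d=1 f=0 b=1 a=0 c=0 g=1 clk=0 e=0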